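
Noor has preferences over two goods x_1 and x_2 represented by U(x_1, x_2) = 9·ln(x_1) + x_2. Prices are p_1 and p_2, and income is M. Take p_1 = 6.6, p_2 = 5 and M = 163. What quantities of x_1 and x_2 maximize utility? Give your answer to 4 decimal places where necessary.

So x_1*(p_1,p_2) = 9·p_2/p_1, independent of income; and x_2* = (M − 9·p_2)/p_2.
At the given prices: x_1* = 9·5/6.6 = 6.8182, and x_2* = 23.6.

x_1* = 6.8182, x_2* = 23.6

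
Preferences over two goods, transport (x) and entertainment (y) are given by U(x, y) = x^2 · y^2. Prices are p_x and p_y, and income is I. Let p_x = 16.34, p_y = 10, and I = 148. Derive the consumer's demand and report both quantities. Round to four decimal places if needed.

x* = 4.5288, y* = 7.4

Tangency: MRS = y/x = p_x/p_y.
Rearranging, p_y·y = p_x·x. Substituting into the budget gives p_x·x·(1 + 1) = I.
Demand: x*(p_x,p_y,I) = 0.5·I/p_x and y* = 0.5·I/p_y.
At p_x=16.34, p_y=10, I=148: x* = 0.5·148/16.34 = 4.5288, y* = 7.4.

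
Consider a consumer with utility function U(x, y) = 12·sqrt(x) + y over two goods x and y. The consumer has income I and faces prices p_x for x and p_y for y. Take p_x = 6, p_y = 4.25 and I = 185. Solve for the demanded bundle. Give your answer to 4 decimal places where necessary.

x* = 18.0625, y* = 18.0294

Set MRS = p_x/p_y: 6·x^(−1/2) = p_x/p_y.
Solve: √x = 6·p_y/p_x, so x*(p_x,p_y) = (6·p_y/p_x)², and y* = (I − p_x·x*)/p_y.
Plugging in: x* = (6·4.25/6)² = 18.0625, y* = 18.0294.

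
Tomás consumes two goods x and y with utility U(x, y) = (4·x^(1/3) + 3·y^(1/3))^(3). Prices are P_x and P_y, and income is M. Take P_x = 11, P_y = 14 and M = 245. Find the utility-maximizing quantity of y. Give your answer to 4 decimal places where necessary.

y* = 6.3941

MRS = MU_x/MU_y = (4/3)·(y/x)^(2/3). Set equal to P_x/P_y.
Solve for the ratio: y/x = [(3/4)·P_x/P_y]^(1.5).
Substitute y = (y/x)·x into the budget: x* = M/(P_x + P_y·(y/x)).
Numerically y/x = 0.452365, so x* = 245/(11 + 14·0.452365) = 14.1348 and y* = 0.452365·14.1348 = 6.3941.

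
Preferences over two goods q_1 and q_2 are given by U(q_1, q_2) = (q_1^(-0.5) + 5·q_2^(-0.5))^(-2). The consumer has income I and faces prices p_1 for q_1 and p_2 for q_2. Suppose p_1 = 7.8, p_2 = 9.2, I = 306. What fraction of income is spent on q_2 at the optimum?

MRS = MU_q_1/MU_q_2 = (1/5)·(q_2/q_1)^(1.5). Set equal to p_1/p_2.
Solve for the ratio: q_2/q_1 = [5·p_1/p_2]^(2/3).
With the ratio pinned down, the budget gives q_1* = I/(p_1 + p_2·(q_2/q_1)) and q_2* = (q_2/q_1)·q_1*.
Numerically q_2/q_1 = 2.619296, so q_1* = 306/(7.8 + 9.2·2.619296) = 9.5932 and q_2* = 2.619296·9.5932 = 25.1275.
Expenditure on q_2: 9.2·25.1275 = 231.1729; share = 0.7555.

share on q_2 = 0.7555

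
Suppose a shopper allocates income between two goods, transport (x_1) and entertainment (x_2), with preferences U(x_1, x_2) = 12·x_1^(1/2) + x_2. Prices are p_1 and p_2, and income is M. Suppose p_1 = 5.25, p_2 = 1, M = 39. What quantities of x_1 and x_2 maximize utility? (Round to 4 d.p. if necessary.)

MU_x_1 = 6/√x_1, MU_x_2 = 1. Tangency: 6/√x_1 = p_1/p_2.
Solve: √x_1 = 6·p_2/p_1, so x_1*(p_1,p_2) = (6·p_2/p_1)², and x_2* = (M − p_1·x_1*)/p_2.
Plugging in: x_1* = (6·1/5.25)² = 1.3061, x_2* = 32.1429.

x_1* = 1.3061, x_2* = 32.1429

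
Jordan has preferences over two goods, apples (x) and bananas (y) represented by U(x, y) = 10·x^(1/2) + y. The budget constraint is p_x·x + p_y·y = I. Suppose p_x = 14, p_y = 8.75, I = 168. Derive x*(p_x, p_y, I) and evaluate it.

Utility is quasi-linear in y; the FOC for x is 5/√x = p_x/p_y.
Solve: √x = 5·p_y/p_x, so x*(p_x,p_y) = (5·p_y/p_x)², and y* = (I − p_x·x*)/p_y.
Plugging in: x* = (5·8.75/14)² = 9.7656.

x* = 9.7656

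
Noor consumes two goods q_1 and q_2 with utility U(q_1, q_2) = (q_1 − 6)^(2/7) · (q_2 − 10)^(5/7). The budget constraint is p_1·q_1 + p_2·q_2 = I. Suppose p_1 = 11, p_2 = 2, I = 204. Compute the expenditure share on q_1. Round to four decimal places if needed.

Let q_1' = q_1−6, q_2' = q_2−10. MRS = (2/5)·q_2'/q_1' = p_1/p_2.
After buying the subsistence bundle (6, 10), a share 2/7 of the remaining income goes to q_1: q_1* = 6 + 2/7·(I − 6p_1 − 10p_2)/p_1.
Discretionary income = 204 − 6·11 − 10·2 = 118; q_1* = 6 + 2/7·118/11 = 9.0649; q_2* = 10 + 5/7·118/2 = 52.1429.
Expenditure on q_1: 11·9.0649 = 99.7143; share = 0.4888.

share on q_1 = 0.4888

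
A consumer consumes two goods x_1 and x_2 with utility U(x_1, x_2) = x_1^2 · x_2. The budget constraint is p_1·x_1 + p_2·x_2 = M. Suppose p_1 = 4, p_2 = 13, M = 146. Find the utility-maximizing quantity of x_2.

MU_x_1/MU_x_2 = (2·x_2)/(x_1); tangency sets this equal to p_1/p_2.
Rearranging, p_2·x_2 = (1/2)·p_1·x_1. Substituting into the budget gives p_1·x_1·(1 + (1/2)) = M.
Demand: x_1*(p_1,p_2,M) = 2/3·M/p_1 and x_2* = 1/3·M/p_2.
At p_1=4, p_2=13, M=146: x_2* = 1/3·146/13 = 3.7436.

x_2* = 3.7436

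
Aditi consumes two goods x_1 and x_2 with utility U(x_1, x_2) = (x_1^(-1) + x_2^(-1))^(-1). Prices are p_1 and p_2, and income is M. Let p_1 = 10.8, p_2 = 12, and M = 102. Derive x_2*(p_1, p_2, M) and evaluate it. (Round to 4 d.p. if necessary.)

MRS = MU_x_1/MU_x_2 = (x_2/x_1)^(2). Set equal to p_1/p_2.
Hence x_2/x_1 = (p_1/p_2)^(1/(2)), i.e. raised to the 0.5 power.
Substitute x_2 = (x_2/x_1)·x_1 into the budget: x_1* = M/(p_1 + p_2·(x_2/x_1)).
Numerically x_2/x_1 = 0.948683, so x_1* = 102/(10.8 + 12·0.948683) = 4.5979 and x_2* = 0.948683·4.5979 = 4.3619.

x_2* = 4.3619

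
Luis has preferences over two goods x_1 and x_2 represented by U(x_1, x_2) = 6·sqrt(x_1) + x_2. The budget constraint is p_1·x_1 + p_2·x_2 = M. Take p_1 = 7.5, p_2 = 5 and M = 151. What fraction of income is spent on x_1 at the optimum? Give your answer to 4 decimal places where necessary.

share on x_1 = 0.1987

Solve: √x_1 = 3·p_2/p_1, so x_1*(p_1,p_2) = (3·p_2/p_1)², and x_2* = (M − p_1·x_1*)/p_2.
Plugging in: x_1* = (3·5/7.5)² = 4, x_2* = 24.2.
Expenditure on x_1: 7.5·4 = 30; share = 0.1987.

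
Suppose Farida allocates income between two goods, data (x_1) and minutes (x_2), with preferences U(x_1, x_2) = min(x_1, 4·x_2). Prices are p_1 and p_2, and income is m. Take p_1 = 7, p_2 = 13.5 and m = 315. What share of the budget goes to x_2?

share on x_2 = 0.3253

With perfect complements, no substitution: consume in ratio x_1:x_2 = 4:1.
Budget: p_1·x_1 + p_2·(1/4)·x_1 = m, so (4·p_1 + p_2)·x_1 = 4·m.
Demand: x_1*(p_1,p_2,m) = 4·m/(4·p_1 + p_2), x_2* = m/(4·p_1 + p_2).
Here 4·7 + 13.5 = 41.5, giving x_1* = 30.3614 and x_2* = 7.5904.
Expenditure on x_2: 13.5·7.5904 = 102.4699; share = 0.3253.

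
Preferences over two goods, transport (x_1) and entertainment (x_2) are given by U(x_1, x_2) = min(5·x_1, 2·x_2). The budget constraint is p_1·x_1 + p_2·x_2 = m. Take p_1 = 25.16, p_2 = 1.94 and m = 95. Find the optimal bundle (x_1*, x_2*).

With perfect complements, no substitution: consume in ratio x_1:x_2 = 2:5.
Budget: p_1·x_1 + p_2·(5/2)·x_1 = m, so (2·p_1 + 5·p_2)·x_1 = 2·m.
Demand: x_1*(p_1,p_2,m) = 2·m/(2·p_1 + 5·p_2), x_2* = 5·m/(2·p_1 + 5·p_2).
Here 2·25.16 + 5·1.94 = 60.02, giving x_1* = 3.1656 and x_2* = 7.914.

x_1* = 3.1656, x_2* = 7.914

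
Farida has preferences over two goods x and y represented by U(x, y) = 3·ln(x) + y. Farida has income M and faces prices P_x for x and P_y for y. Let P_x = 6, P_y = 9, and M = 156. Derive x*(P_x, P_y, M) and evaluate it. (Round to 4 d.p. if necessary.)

x* = 4.5

Set MRS = P_x/P_y: (3/x)/1 = P_x/P_y.
So x*(P_x,P_y) = 3·P_y/P_x, independent of income; and y* = (M − 3·P_y)/P_y.
At the given prices: x* = 3·9/6 = 4.5.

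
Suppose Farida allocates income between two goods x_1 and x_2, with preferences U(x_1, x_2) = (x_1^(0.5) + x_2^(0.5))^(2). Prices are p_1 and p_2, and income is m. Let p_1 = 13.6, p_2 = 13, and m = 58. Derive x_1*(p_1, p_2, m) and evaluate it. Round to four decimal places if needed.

MRS = MU_x_1/MU_x_2 = (x_2/x_1)^(0.5). Set equal to p_1/p_2.
Solve for the ratio: x_2/x_1 = [p_1/p_2]^(2).
Substitute x_2 = (x_2/x_1)·x_1 into the budget: x_1* = m/(p_1 + p_2·(x_2/x_1)).
Numerically x_2/x_1 = 1.094438, so x_1* = 58/(13.6 + 13·1.094438) = 2.0843.

x_1* = 2.0843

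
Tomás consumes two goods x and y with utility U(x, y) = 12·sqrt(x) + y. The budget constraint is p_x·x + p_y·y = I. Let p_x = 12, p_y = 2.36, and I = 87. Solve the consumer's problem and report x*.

Utility is quasi-linear in y; the FOC for x is 6/√x = p_x/p_y.
Solve: √x = 6·p_y/p_x, so x*(p_x,p_y) = (6·p_y/p_x)², and y* = (I − p_x·x*)/p_y.
Plugging in: x* = (6·2.36/12)² = 1.3924.

x* = 1.3924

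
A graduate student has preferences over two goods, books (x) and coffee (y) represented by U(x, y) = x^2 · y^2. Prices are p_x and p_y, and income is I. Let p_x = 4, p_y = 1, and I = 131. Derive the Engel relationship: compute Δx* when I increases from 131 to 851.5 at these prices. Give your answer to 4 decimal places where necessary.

Demand: x*(p_x,p_y,I) = 0.5·I/p_x and y* = 0.5·I/p_y.
At p_x=4, p_y=1, I=131: x* = 0.5·131/4 = 16.375.
At I' = 851.5: x* = 106.4375. Change: 106.4375 − 16.375 = 90.0625.

Δx* = 90.0625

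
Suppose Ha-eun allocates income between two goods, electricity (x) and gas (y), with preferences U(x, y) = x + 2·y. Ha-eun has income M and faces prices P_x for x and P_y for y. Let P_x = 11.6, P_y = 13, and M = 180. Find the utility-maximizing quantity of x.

x* = 0

Perfect substitutes: compare marginal utility per dollar. 1/P_x vs 2/P_y → 0.0862 vs 0.1538.
y gives more utility per dollar, so spend all income on y: y* = M/P_y, x* = 0.
Numerically: x* = 0, y* = 13.8462.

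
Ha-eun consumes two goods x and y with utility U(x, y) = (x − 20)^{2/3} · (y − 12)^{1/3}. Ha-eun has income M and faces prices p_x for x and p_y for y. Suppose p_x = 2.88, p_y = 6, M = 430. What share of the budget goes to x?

share on x = 0.5997

Substituting into the budget: x* = 20 + 2/3·(M − 20·p_x − 12·p_y)/p_x, and y* = 12 + 1/3·(…)/p_y.
Discretionary income = 430 − 20·2.88 − 12·6 = 300.4; x* = 20 + 2/3·300.4/2.88 = 89.537; y* = 12 + 1/3·300.4/6 = 28.6889.
Expenditure on x: 2.88·89.537 = 257.8667; share = 0.5997.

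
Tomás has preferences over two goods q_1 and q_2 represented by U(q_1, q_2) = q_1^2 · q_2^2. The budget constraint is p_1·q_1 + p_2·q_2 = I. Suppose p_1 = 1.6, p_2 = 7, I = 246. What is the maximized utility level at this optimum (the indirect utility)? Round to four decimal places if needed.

MU_q_1/MU_q_2 = (2·q_2)/(2·q_1); tangency sets this equal to p_1/p_2.
Rearranging, p_2·q_2 = p_1·q_1. Substituting into the budget gives p_1·q_1·(1 + 1) = I.
Demand: q_1*(p_1,p_2,I) = 0.5·I/p_1 and q_2* = 0.5·I/p_2.
At p_1=1.6, p_2=7, I=246: q_1* = 0.5·246/1.6 = 76.875, q_2* = 17.5714.
Utility at the optimum: U(76.875, 17.5714) = 1824670.2886.

V = 1824670.2886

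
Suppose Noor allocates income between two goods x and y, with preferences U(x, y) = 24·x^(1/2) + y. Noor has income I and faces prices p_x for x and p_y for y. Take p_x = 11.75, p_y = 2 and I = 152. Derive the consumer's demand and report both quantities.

MU_x = 12/√x, MU_y = 1. Tangency: 12/√x = p_x/p_y.
Solve: √x = 12·p_y/p_x, so x*(p_x,p_y) = (12·p_y/p_x)², and y* = (I − p_x·x*)/p_y.
Plugging in: x* = (12·2/11.75)² = 4.172, y* = 51.4894.

x* = 4.172, y* = 51.4894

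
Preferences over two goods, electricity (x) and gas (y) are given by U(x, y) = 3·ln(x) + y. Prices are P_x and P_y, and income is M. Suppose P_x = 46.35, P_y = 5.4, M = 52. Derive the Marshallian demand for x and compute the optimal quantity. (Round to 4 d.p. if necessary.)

MU_x = 3/x, MU_y = 1. Tangency: 3/x = P_x/P_y.
So x*(P_x,P_y) = 3·P_y/P_x, independent of income; and y* = (M − 3·P_y)/P_y.
At the given prices: x* = 3·5.4/46.35 = 0.3495.

x* = 0.3495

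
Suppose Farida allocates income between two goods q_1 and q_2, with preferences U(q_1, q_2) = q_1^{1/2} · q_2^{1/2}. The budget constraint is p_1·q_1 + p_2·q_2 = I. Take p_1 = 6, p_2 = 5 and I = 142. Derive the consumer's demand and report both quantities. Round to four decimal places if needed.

q_1* = 11.8333, q_2* = 14.2

MU_q_1/MU_q_2 = (0.5·q_2)/(0.5·q_1); tangency sets this equal to p_1/p_2.
Rearranging, p_2·q_2 = p_1·q_1. Substituting into the budget gives p_1·q_1·(1 + 1) = I.
Demand: q_1*(p_1,p_2,I) = 0.5·I/p_1 and q_2* = 0.5·I/p_2.
At p_1=6, p_2=5, I=142: q_1* = 0.5·142/6 = 11.8333, q_2* = 14.2.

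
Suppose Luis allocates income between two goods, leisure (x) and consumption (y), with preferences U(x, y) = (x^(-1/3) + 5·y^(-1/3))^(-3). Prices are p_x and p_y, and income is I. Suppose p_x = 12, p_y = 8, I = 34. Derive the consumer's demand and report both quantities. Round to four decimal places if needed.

x* = 0.7046, y* = 3.1931

MU_x ∝ x^(-4/3), MU_y ∝ 5·y^(-4/3), so MRS = (1/5)·(y/x)^(4/3) = p_x/p_y.
Solve for the ratio: y/x = [5·p_x/p_y]^(0.75).
Substitute y = (y/x)·x into the budget: x* = I/(p_x + p_y·(y/x)).
Numerically y/x = 4.532063, so x* = 34/(12 + 8·4.532063) = 0.7046 and y* = 4.532063·0.7046 = 3.1931.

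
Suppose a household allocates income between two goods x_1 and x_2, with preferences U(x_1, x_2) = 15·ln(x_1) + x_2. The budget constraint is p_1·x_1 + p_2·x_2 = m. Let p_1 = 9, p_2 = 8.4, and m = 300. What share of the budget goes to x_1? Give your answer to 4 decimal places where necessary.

share on x_1 = 0.42

MU_x_1 = 15/x_1, MU_x_2 = 1. Tangency: 15/x_1 = p_1/p_2.
So x_1*(p_1,p_2) = 15·p_2/p_1, independent of income; and x_2* = (m − 15·p_2)/p_2.
At the given prices: x_1* = 15·8.4/9 = 14, and x_2* = 20.7143.
Expenditure on x_1: 9·14 = 126; share = 0.42.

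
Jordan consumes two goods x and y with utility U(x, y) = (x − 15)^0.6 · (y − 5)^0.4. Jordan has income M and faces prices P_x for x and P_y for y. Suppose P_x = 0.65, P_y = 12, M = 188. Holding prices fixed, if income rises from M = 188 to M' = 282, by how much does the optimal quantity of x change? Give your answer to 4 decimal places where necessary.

Δx* = 86.7692

This is Cobb-Douglas in (x−15, y−5): tangency gives 0.6·P_y·(y−5) = 0.4·P_x·(x−15).
After buying the subsistence bundle (15, 5), a share 0.6 of the remaining income goes to x: x* = 15 + 0.6·(M − 15P_x − 5P_y)/P_x.
Discretionary income = 188 − 15·0.65 − 5·12 = 118.25; x* = 15 + 0.6·118.25/0.65 = 124.1538.
At M' = 282: x* = 210.9231. Change: 210.9231 − 124.1538 = 86.7692.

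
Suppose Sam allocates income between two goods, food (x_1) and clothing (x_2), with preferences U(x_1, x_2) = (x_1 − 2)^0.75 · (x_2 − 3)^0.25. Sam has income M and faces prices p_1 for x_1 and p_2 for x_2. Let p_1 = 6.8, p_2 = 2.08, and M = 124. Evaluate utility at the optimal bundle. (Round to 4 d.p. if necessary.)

Let x_1' = x_1−2, x_2' = x_2−3. MRS = 3·x_2'/x_1' = p_1/p_2.
Substituting into the budget: x_1* = 2 + 0.75·(M − 2·p_1 − 3·p_2)/p_1, and x_2* = 3 + 0.25·(…)/p_2.
Discretionary income = 124 − 2·6.8 − 3·2.08 = 104.16; x_1* = 2 + 0.75·104.16/6.8 = 13.4882; x_2* = 3 + 0.25·104.16/2.08 = 15.5192.
Utility at the optimum: U(13.4882, 15.5192) = 11.7377.

V = 11.7377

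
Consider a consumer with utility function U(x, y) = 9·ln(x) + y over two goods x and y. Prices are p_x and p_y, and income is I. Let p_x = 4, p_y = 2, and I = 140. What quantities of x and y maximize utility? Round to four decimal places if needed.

x* = 4.5, y* = 61

Set MRS = p_x/p_y: (9/x)/1 = p_x/p_y.
So x*(p_x,p_y) = 9·p_y/p_x, independent of income; and y* = (I − 9·p_y)/p_y.
At the given prices: x* = 9·2/4 = 4.5, and y* = 61.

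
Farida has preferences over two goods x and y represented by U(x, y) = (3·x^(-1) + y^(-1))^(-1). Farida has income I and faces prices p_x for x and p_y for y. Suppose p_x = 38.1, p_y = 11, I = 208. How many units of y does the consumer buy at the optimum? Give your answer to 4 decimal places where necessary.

From the CES first-order condition, 3·(y/x)^(2) = p_x/p_y.
Solve for the ratio: y/x = [(1/3)·p_x/p_y]^(0.5).
Substitute y = (y/x)·x into the budget: x* = I/(p_x + p_y·(y/x)).
Numerically y/x = 1.074498, so x* = 208/(38.1 + 11·1.074498) = 4.1667 and y* = 1.074498·4.1667 = 4.4771.

y* = 4.4771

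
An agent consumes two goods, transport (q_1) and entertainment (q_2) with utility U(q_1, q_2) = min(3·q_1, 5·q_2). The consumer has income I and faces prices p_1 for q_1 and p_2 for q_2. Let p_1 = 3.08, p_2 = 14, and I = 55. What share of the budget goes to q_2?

Leontief preferences: the optimum is at the kink where q_1/5 = q_2/3, i.e. q_2 = (3/5)·q_1.
Budget: p_1·q_1 + p_2·(3/5)·q_1 = I, so (5·p_1 + 3·p_2)·q_1 = 5·I.
Demand: q_1*(p_1,p_2,I) = 5·I/(5·p_1 + 3·p_2), q_2* = 3·I/(5·p_1 + 3·p_2).
Here 5·3.08 + 3·14 = 57.4, giving q_1* = 4.7909 and q_2* = 2.8746.
Expenditure on q_2: 14·2.8746 = 40.2439; share = 0.7317.

share on q_2 = 0.7317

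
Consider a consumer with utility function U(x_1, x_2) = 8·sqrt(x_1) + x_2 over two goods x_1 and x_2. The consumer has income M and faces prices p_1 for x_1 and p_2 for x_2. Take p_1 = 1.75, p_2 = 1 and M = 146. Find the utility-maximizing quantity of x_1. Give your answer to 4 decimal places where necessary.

x_1* = 5.2245

Plugging in: x_1* = (4·1/1.75)² = 5.2245.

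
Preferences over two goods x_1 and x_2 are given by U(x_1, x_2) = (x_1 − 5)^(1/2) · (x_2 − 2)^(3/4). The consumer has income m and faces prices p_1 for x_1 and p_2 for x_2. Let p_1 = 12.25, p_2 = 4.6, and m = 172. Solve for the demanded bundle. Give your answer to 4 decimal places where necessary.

x_1* = 8.3159, x_2* = 15.2457

MRS = (2/3)·(x_2−2)/(x_1−5). Tangency with p_1/p_2 gives x_2−2 = (3/2)·(p_1/p_2)·(x_1−5).
After buying the subsistence bundle (5, 2), a share 0.4 of the remaining income goes to x_1: x_1* = 5 + 0.4·(m − 5p_1 − 2p_2)/p_1.
Discretionary income = 172 − 5·12.25 − 2·4.6 = 101.55; x_1* = 5 + 0.4·101.55/12.25 = 8.3159; x_2* = 2 + 0.6·101.55/4.6 = 15.2457.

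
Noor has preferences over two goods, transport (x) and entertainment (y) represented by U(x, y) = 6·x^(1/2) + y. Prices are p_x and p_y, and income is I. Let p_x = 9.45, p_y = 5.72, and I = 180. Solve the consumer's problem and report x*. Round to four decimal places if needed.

x* = 3.2974

Set MRS = p_x/p_y: 3·x^(−1/2) = p_x/p_y.
Solve: √x = 3·p_y/p_x, so x*(p_x,p_y) = (3·p_y/p_x)², and y* = (I − p_x·x*)/p_y.
Plugging in: x* = (3·5.72/9.45)² = 3.2974.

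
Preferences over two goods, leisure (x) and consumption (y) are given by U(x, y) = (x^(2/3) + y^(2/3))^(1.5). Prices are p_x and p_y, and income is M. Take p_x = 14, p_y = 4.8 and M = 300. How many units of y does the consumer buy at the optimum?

From the CES first-order condition, (y/x)^(1/3) = p_x/p_y.
Hence y/x = (p_x/p_y)^(1/(1/3)), i.e. raised to the 3 power.
Substitute y = (y/x)·x into the budget: x* = M/(p_x + p_y·(y/x)).
Numerically y/x = 24.811921, so x* = 300/(14 + 4.8·24.811921) = 2.254 and y* = 24.811921·2.254 = 55.9259.

y* = 55.9259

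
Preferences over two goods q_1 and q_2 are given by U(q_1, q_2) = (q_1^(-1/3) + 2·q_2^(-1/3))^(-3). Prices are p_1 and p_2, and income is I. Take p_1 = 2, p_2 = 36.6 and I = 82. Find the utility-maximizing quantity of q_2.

q_2* = 1.7402

MRS = MU_q_1/MU_q_2 = (1/2)·(q_2/q_1)^(4/3). Set equal to p_1/p_2.
Hence q_2/q_1 = (2·p_1/p_2)^(1/(4/3)), i.e. raised to the 0.75 power.
With the ratio pinned down, the budget gives q_1* = I/(p_1 + p_2·(q_2/q_1)) and q_2* = (q_2/q_1)·q_1*.
Numerically q_2/q_1 = 0.190079, so q_1* = 82/(2 + 36.6·0.190079) = 9.155 and q_2* = 0.190079·9.155 = 1.7402.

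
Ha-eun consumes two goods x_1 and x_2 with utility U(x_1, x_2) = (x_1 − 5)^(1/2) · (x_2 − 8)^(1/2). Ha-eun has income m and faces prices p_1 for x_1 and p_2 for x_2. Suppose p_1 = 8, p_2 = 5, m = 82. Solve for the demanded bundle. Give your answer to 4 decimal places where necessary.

MRS = (x_2−8)/(x_1−5). Tangency with p_1/p_2 gives x_2−8 = (p_1/p_2)·(x_1−5).
Substituting into the budget: x_1* = 5 + 0.5·(m − 5·p_1 − 8·p_2)/p_1, and x_2* = 8 + 0.5·(…)/p_2.
Discretionary income = 82 − 5·8 − 8·5 = 2; x_1* = 5 + 0.5·2/8 = 5.125; x_2* = 8 + 0.5·2/5 = 8.2.

x_1* = 5.125, x_2* = 8.2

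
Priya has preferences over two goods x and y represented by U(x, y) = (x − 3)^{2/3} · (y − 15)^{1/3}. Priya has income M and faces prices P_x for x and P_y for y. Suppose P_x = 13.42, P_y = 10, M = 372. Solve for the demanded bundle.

x* = 12.0283, y* = 21.058

Let x' = x−3, y' = y−15. MRS = 2·y'/x' = P_x/P_y.
Substituting into the budget: x* = 3 + 2/3·(M − 3·P_x − 15·P_y)/P_x, and y* = 15 + 1/3·(…)/P_y.
Discretionary income = 372 − 3·13.42 − 15·10 = 181.74; x* = 3 + 2/3·181.74/13.42 = 12.0283; y* = 15 + 1/3·181.74/10 = 21.058.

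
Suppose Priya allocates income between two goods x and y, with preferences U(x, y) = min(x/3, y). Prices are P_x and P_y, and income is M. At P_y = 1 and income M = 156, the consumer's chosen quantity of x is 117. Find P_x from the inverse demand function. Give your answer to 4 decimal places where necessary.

P_x = 1

Leontief preferences: the optimum is at the kink where x/3 = y/1, i.e. y = (1/3)·x.
Budget: P_x·x + P_y·(1/3)·x = M, so (3·P_x + P_y)·x = 3·M.
Demand: x*(P_x,P_y,M) = 3·M/(3·P_x + P_y), y* = M/(3·P_x + P_y).
Set x* = 117 in the demand function and solve for P_x: P_x = 1.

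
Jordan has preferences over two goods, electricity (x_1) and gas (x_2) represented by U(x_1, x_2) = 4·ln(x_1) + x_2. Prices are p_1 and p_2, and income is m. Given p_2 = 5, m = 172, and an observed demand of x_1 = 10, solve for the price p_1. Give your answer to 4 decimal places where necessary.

p_1 = 2

Set MRS = p_1/p_2: (4/x_1)/1 = p_1/p_2.
So x_1*(p_1,p_2) = 4·p_2/p_1, independent of income; and x_2* = (m − 4·p_2)/p_2.
Set x_1* = 10 in the demand function and solve for p_1: p_1 = 2.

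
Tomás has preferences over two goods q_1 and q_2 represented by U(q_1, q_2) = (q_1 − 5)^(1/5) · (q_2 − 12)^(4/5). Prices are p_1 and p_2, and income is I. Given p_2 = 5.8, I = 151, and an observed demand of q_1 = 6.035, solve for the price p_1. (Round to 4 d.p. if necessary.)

p_1 = 8

Let q_1' = q_1−5, q_2' = q_2−12. MRS = (1/4)·q_2'/q_1' = p_1/p_2.
Substituting into the budget: q_1* = 5 + 0.2·(I − 5·p_1 − 12·p_2)/p_1, and q_2* = 12 + 0.8·(…)/p_2.
Set q_1* = 6.035 in the demand function and solve for p_1: p_1 = 8.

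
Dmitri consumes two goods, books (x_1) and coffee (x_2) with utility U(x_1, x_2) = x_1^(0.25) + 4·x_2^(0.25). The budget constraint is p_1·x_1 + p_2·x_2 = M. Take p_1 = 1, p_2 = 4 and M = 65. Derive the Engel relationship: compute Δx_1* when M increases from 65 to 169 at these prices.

MRS = MU_x_1/MU_x_2 = (1/4)·(x_2/x_1)^(0.75). Set equal to p_1/p_2.
Solve for the ratio: x_2/x_1 = [4·p_1/p_2]^(4/3).
Substitute x_2 = (x_2/x_1)·x_1 into the budget: x_1* = M/(p_1 + p_2·(x_2/x_1)).
Numerically x_2/x_1 = 1, so x_1* = 65/(1 + 4·1) = 13.
At M' = 169: x_1* = 33.8. Change: 33.8 − 13 = 20.8.

Δx_1* = 20.8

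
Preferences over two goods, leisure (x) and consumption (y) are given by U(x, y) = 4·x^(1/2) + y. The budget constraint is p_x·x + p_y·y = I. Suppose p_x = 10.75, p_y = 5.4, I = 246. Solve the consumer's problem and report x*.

x* = 1.0093

MU_x = 2/√x, MU_y = 1. Tangency: 2/√x = p_x/p_y.
Thus x* = (2·p_y/p_x)² — independent of I — with the rest of income spent on y.
Plugging in: x* = (2·5.4/10.75)² = 1.0093.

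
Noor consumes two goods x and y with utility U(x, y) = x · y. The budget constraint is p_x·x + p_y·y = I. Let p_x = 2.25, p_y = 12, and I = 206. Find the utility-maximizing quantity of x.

The MRS is y/x. Set MRS = p_x/p_y.
So p_y·y = p_x·x; combined with the budget, a share 0.5 of income goes to x.
Demand: x*(p_x,p_y,I) = 0.5·I/p_x and y* = 0.5·I/p_y.
At p_x=2.25, p_y=12, I=206: x* = 0.5·206/2.25 = 45.7778.

x* = 45.7778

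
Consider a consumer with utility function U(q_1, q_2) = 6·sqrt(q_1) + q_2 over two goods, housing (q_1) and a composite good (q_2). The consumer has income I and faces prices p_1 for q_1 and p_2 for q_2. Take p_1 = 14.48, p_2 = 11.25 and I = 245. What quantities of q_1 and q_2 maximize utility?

Plugging in: q_1* = (3·11.25/14.48)² = 5.4326, q_2* = 14.7854.

q_1* = 5.4326, q_2* = 14.7854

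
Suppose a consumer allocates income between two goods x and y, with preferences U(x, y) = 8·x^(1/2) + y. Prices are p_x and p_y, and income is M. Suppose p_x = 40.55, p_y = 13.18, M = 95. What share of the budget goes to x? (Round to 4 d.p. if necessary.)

share on x = 0.7215

MU_x = 4/√x, MU_y = 1. Tangency: 4/√x = p_x/p_y.
Solve: √x = 4·p_y/p_x, so x*(p_x,p_y) = (4·p_y/p_x)², and y* = (M − p_x·x*)/p_y.
Plugging in: x* = (4·13.18/40.55)² = 1.6903, y* = 2.0074.
Expenditure on x: 40.55·1.6903 = 68.5425; share = 0.7215.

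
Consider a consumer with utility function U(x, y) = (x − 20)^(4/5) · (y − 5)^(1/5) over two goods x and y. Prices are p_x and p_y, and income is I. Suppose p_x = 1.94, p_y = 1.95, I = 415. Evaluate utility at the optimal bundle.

Substituting into the budget: x* = 20 + 0.8·(I − 20·p_x − 5·p_y)/p_x, and y* = 5 + 0.2·(…)/p_y.
Discretionary income = 415 − 20·1.94 − 5·1.95 = 366.45; x* = 20 + 0.8·366.45/1.94 = 171.1134; y* = 5 + 0.2·366.45/1.95 = 42.5846.
Utility at the optimum: U(171.1134, 42.5846) = 114.4048.

V = 114.4048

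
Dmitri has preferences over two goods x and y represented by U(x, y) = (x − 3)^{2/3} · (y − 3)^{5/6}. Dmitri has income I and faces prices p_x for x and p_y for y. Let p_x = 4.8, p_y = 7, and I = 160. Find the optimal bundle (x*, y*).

This is Cobb-Douglas in (x−3, y−3): tangency gives 2/3·p_y·(y−3) = 5/6·p_x·(x−3).
Substituting into the budget: x* = 3 + 4/9·(I − 3·p_x − 3·p_y)/p_x, and y* = 3 + 5/9·(…)/p_y.
Discretionary income = 160 − 3·4.8 − 3·7 = 124.6; x* = 3 + 4/9·124.6/4.8 = 14.537; y* = 3 + 5/9·124.6/7 = 12.8889.

x* = 14.537, y* = 12.8889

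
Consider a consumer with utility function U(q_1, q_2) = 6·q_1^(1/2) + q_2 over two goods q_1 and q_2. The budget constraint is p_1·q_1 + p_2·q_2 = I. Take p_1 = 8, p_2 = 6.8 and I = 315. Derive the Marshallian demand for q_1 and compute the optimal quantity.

q_1* = 6.5025

Plugging in: q_1* = (3·6.8/8)² = 6.5025.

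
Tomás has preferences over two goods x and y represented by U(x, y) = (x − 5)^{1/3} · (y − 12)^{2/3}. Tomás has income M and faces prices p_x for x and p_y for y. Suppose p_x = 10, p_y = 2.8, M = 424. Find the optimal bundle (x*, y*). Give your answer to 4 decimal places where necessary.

This is Cobb-Douglas in (x−5, y−12): tangency gives 1/3·p_y·(y−12) = 2/3·p_x·(x−5).
Substituting into the budget: x* = 5 + 1/3·(M − 5·p_x − 12·p_y)/p_x, and y* = 12 + 2/3·(…)/p_y.
Discretionary income = 424 − 5·10 − 12·2.8 = 340.4; x* = 5 + 1/3·340.4/10 = 16.3467; y* = 12 + 2/3·340.4/2.8 = 93.0476.

x* = 16.3467, y* = 93.0476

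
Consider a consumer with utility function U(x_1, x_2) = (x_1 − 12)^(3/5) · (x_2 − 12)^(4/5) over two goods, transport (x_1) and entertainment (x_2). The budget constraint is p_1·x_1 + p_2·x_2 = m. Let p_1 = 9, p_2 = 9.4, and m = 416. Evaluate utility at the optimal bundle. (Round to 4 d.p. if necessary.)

V = 27.5681

This is Cobb-Douglas in (x_1−12, x_2−12): tangency gives 0.6·p_2·(x_2−12) = 0.8·p_1·(x_1−12).
After buying the subsistence bundle (12, 12), a share 3/7 of the remaining income goes to x_1: x_1* = 12 + 3/7·(m − 12p_1 − 12p_2)/p_1.
Discretionary income = 416 − 12·9 − 12·9.4 = 195.2; x_1* = 12 + 3/7·195.2/9 = 21.2952; x_2* = 12 + 4/7·195.2/9.4 = 23.8663.
Utility at the optimum: U(21.2952, 23.8663) = 27.5681.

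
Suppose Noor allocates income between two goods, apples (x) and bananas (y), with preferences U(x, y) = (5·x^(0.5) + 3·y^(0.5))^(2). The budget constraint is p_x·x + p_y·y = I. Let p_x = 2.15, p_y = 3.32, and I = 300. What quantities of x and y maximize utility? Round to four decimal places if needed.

x* = 113.1548, y* = 17.0835

MU_x ∝ 5·x^(-0.5), MU_y ∝ 3·y^(-0.5), so MRS = (5/3)·(y/x)^(0.5) = p_x/p_y.
Hence y/x = ((3/5)·p_x/p_y)^(1/(0.5)), i.e. raised to the 2 power.
Substitute y = (y/x)·x into the budget: x* = I/(p_x + p_y·(y/x)).
Numerically y/x = 0.150974, so x* = 300/(2.15 + 3.32·0.150974) = 113.1548 and y* = 0.150974·113.1548 = 17.0835.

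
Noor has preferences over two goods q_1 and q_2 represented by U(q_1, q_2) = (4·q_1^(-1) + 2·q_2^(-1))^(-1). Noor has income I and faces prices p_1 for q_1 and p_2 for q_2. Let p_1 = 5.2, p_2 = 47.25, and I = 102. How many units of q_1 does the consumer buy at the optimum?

MU_q_1 ∝ 4·q_1^(-2), MU_q_2 ∝ 2·q_2^(-2), so MRS = 2·(q_2/q_1)^(2) = p_1/p_2.
Hence q_2/q_1 = ((1/2)·p_1/p_2)^(1/(2)), i.e. raised to the 0.5 power.
Substitute q_2 = (q_2/q_1)·q_1 into the budget: q_1* = I/(p_1 + p_2·(q_2/q_1)).
Numerically q_2/q_1 = 0.234577, so q_1* = 102/(5.2 + 47.25·0.234577) = 6.2639.

q_1* = 6.2639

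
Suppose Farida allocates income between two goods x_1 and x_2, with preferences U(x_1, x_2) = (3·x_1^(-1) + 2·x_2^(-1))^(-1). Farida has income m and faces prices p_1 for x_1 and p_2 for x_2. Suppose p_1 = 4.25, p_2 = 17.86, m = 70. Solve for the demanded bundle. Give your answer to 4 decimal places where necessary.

Substitute x_2 = (x_2/x_1)·x_1 into the budget: x_1* = m/(p_1 + p_2·(x_2/x_1)).
Numerically x_2/x_1 = 0.398298, so x_1* = 70/(4.25 + 17.86·0.398298) = 6.16 and x_2* = 0.398298·6.16 = 2.4535.

x_1* = 6.16, x_2* = 2.4535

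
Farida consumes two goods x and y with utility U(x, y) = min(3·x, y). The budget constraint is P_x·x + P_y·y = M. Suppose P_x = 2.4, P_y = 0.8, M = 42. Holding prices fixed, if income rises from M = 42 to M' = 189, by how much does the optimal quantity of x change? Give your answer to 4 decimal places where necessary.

With perfect complements, no substitution: consume in ratio x:y = 1:3.
Budget: P_x·x + P_y·3·x = M, so (P_x + 3·P_y)·x = M.
Demand: x*(P_x,P_y,M) = M/(P_x + 3·P_y), y* = 3·M/(P_x + 3·P_y).
Here 2.4 + 3·0.8 = 4.8, giving x* = 8.75.
At M' = 189: x* = 39.375. Change: 39.375 − 8.75 = 30.625.

Δx* = 30.625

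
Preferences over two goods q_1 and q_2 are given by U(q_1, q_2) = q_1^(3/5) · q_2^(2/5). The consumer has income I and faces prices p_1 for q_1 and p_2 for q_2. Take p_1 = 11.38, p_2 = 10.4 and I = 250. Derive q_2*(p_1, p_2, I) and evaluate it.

q_2* = 9.6154

The MRS is (3/2)·q_2/q_1. Set MRS = p_1/p_2.
Rearranging, p_2·q_2 = (2/3)·p_1·q_1. Substituting into the budget gives p_1·q_1·(1 + (2/3)) = I.
Demand: q_1*(p_1,p_2,I) = 0.6·I/p_1 and q_2* = 0.4·I/p_2.
At p_1=11.38, p_2=10.4, I=250: q_2* = 0.4·250/10.4 = 9.6154.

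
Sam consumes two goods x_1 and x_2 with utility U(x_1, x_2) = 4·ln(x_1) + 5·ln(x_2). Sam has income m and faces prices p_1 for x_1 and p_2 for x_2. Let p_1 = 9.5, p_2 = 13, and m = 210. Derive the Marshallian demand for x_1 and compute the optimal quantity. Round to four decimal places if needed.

The MRS is (4/5)·x_2/x_1. Set MRS = p_1/p_2.
So 4·p_2·x_2 = 5·p_1·x_1; combined with the budget, a share 4/9 of income goes to x_1.
Demand: x_1*(p_1,p_2,m) = 4/9·m/p_1 and x_2* = 5/9·m/p_2.
At p_1=9.5, p_2=13, m=210: x_1* = 4/9·210/9.5 = 9.8246.

x_1* = 9.8246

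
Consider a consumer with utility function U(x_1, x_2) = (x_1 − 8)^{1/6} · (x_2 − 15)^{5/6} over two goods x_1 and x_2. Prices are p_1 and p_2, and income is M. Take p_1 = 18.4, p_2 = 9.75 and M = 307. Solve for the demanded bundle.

This is Cobb-Douglas in (x_1−8, x_2−15): tangency gives 1/6·p_2·(x_2−15) = 5/6·p_1·(x_1−8).
After buying the subsistence bundle (8, 15), a share 1/6 of the remaining income goes to x_1: x_1* = 8 + 1/6·(M − 8p_1 − 15p_2)/p_1.
Discretionary income = 307 − 8·18.4 − 15·9.75 = 13.55; x_1* = 8 + 1/6·13.55/18.4 = 8.1227; x_2* = 15 + 5/6·13.55/9.75 = 16.1581.

x_1* = 8.1227, x_2* = 16.1581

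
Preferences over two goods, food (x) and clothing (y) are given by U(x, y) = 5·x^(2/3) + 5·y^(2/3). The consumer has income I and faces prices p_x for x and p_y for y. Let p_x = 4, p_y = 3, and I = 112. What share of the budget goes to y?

MU_x ∝ 5·x^(-1/3), MU_y ∝ 5·y^(-1/3), so MRS = (y/x)^(1/3) = p_x/p_y.
Hence y/x = (p_x/p_y)^(1/(1/3)), i.e. raised to the 3 power.
Substitute y = (y/x)·x into the budget: x* = I/(p_x + p_y·(y/x)).
Numerically y/x = 2.37037, so x* = 112/(4 + 3·2.37037) = 10.08 and y* = 2.37037·10.08 = 23.8933.
Expenditure on y: 3·23.8933 = 71.68; share = 0.64.

share on y = 0.64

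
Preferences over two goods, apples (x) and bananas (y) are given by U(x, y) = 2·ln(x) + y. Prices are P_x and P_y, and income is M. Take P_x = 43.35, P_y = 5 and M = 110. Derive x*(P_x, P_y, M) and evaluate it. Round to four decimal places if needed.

x* = 0.2307

MU_x = 2/x, MU_y = 1. Tangency: 2/x = P_x/P_y.
So x*(P_x,P_y) = 2·P_y/P_x, independent of income; and y* = (M − 2·P_y)/P_y.
At the given prices: x* = 2·5/43.35 = 0.2307.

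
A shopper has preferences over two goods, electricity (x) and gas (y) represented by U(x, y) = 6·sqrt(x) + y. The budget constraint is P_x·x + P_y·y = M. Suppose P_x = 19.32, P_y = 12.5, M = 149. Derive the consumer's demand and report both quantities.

x* = 3.7675, y* = 6.097

MU_x = 3/√x, MU_y = 1. Tangency: 3/√x = P_x/P_y.
Solve: √x = 3·P_y/P_x, so x*(P_x,P_y) = (3·P_y/P_x)², and y* = (M − P_x·x*)/P_y.
Plugging in: x* = (3·12.5/19.32)² = 3.7675, y* = 6.097.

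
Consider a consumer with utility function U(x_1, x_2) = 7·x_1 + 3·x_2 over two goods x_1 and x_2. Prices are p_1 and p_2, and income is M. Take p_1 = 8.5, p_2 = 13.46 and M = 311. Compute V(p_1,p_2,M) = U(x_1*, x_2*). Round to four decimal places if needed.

V = 256.1176

Linear utility — the consumer picks whichever good has higher MU/price: 7/8.5 = 0.8235 vs 3/13.46 = 0.2229.
x_1 gives more utility per dollar, so spend all income on x_1: x_1* = M/p_1, x_2* = 0.
Numerically: x_1* = 36.5882, x_2* = 0.
Utility at the optimum: U(36.5882, 0) = 256.1176.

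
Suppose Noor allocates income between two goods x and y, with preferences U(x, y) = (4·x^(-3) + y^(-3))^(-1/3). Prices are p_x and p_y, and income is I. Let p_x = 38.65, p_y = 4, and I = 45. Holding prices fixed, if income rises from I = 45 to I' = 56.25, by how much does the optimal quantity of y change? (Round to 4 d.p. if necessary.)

Δy* = 0.3214

Numerically y/x = 1.246687, so x* = 45/(38.65 + 4·1.246687) = 1.0312 and y* = 1.246687·1.0312 = 1.2856.
At I' = 56.25: y* = 1.607. Change: 1.607 − 1.2856 = 0.3214.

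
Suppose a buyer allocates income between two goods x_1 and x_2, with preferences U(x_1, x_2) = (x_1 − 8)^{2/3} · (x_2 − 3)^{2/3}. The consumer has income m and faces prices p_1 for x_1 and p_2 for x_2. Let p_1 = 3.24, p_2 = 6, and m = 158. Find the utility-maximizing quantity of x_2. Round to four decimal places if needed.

x_2* = 12.5067

Substituting into the budget: x_1* = 8 + 0.5·(m − 8·p_1 − 3·p_2)/p_1, and x_2* = 3 + 0.5·(…)/p_2.
Discretionary income = 158 − 8·3.24 − 3·6 = 114.08; x_2* = 3 + 0.5·114.08/6 = 12.5067.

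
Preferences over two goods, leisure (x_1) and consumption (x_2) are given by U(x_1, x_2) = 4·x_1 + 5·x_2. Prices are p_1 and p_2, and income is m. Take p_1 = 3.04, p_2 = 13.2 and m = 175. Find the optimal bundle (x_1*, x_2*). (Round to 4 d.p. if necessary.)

Linear utility — the consumer picks whichever good has higher MU/price: 4/3.04 = 1.3158 vs 5/13.2 = 0.3788.
x_1 gives more utility per dollar, so spend all income on x_1: x_1* = m/p_1, x_2* = 0.
Numerically: x_1* = 57.5658, x_2* = 0.

x_1* = 57.5658, x_2* = 0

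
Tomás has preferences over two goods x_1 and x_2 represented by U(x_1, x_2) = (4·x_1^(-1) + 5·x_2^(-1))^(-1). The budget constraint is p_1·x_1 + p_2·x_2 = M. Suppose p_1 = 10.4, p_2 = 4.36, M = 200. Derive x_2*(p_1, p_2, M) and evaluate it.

x_2* = 19.2625

MU_x_1 ∝ 4·x_1^(-2), MU_x_2 ∝ 5·x_2^(-2), so MRS = (4/5)·(x_2/x_1)^(2) = p_1/p_2.
Solve for the ratio: x_2/x_1 = [(5/4)·p_1/p_2]^(0.5).
With the ratio pinned down, the budget gives x_1* = M/(p_1 + p_2·(x_2/x_1)) and x_2* = (x_2/x_1)·x_1*.
Numerically x_2/x_1 = 1.726746, so x_1* = 200/(10.4 + 4.36·1.726746) = 11.1554 and x_2* = 1.726746·11.1554 = 19.2625.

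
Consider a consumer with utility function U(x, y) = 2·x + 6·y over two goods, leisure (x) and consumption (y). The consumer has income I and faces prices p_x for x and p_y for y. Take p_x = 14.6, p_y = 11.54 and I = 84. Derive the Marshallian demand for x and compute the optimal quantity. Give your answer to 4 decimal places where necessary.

Perfect substitutes: compare marginal utility per dollar. 2/p_x vs 6/p_y → 0.137 vs 0.5199.
y gives more utility per dollar, so spend all income on y: y* = I/p_y, x* = 0.
Numerically: x* = 0, y* = 7.279.

x* = 0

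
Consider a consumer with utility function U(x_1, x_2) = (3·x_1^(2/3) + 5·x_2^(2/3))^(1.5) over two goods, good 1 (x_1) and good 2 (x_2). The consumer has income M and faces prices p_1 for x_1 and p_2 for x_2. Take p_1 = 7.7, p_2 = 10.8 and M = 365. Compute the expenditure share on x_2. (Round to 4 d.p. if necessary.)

share on x_2 = 0.7018

Substitute x_2 = (x_2/x_1)·x_1 into the budget: x_1* = M/(p_1 + p_2·(x_2/x_1)).
Numerically x_2/x_1 = 1.677827, so x_1* = 365/(7.7 + 10.8·1.677827) = 14.136 and x_2* = 1.677827·14.136 = 23.7178.
Expenditure on x_2: 10.8·23.7178 = 256.1525; share = 0.7018.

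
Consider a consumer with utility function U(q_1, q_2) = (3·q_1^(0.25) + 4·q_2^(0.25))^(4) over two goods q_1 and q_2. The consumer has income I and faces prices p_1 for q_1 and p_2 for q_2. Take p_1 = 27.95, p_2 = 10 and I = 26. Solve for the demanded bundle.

q_1* = 0.3033, q_2* = 1.7523

MRS = MU_q_1/MU_q_2 = (3/4)·(q_2/q_1)^(0.75). Set equal to p_1/p_2.
Hence q_2/q_1 = ((4/3)·p_1/p_2)^(1/(0.75)), i.e. raised to the 4/3 power.
With the ratio pinned down, the budget gives q_1* = I/(p_1 + p_2·(q_2/q_1)) and q_2* = (q_2/q_1)·q_1*.
Numerically q_2/q_1 = 5.777776, so q_1* = 26/(27.95 + 10·5.777776) = 0.3033 and q_2* = 5.777776·0.3033 = 1.7523.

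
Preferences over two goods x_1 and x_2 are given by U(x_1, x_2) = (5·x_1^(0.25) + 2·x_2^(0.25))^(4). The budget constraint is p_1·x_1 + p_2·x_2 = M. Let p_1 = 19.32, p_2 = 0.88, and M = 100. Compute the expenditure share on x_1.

MRS = MU_x_1/MU_x_2 = (5/2)·(x_2/x_1)^(0.75). Set equal to p_1/p_2.
Solve for the ratio: x_2/x_1 = [(2/5)·p_1/p_2]^(4/3).
With the ratio pinned down, the budget gives x_1* = M/(p_1 + p_2·(x_2/x_1)) and x_2* = (x_2/x_1)·x_1*.
Numerically x_2/x_1 = 18.118097, so x_1* = 100/(19.32 + 0.88·18.118097) = 2.8358 and x_2* = 18.118097·2.8358 = 51.3786.
Expenditure on x_1: 19.32·2.8358 = 54.7869; share = 0.5479.

share on x_1 = 0.5479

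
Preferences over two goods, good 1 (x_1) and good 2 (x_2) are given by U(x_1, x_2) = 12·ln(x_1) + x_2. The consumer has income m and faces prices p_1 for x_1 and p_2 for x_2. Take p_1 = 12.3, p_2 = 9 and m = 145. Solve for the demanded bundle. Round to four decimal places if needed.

So x_1*(p_1,p_2) = 12·p_2/p_1, independent of income; and x_2* = (m − 12·p_2)/p_2.
At the given prices: x_1* = 12·9/12.3 = 8.7805, and x_2* = 4.1111.

x_1* = 8.7805, x_2* = 4.1111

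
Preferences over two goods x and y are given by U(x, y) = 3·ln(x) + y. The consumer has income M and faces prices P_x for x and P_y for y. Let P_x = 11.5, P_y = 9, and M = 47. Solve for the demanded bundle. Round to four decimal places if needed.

x* = 2.3478, y* = 2.2222

Set MRS = P_x/P_y: (3/x)/1 = P_x/P_y.
So x*(P_x,P_y) = 3·P_y/P_x, independent of income; and y* = (M − 3·P_y)/P_y.
At the given prices: x* = 3·9/11.5 = 2.3478, and y* = 2.2222.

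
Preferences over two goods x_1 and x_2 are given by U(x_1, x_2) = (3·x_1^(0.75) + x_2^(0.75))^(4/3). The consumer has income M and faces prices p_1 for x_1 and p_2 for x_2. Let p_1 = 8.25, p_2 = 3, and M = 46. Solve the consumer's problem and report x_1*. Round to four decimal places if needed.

MRS = MU_x_1/MU_x_2 = 3·(x_2/x_1)^(0.25). Set equal to p_1/p_2.
Solve for the ratio: x_2/x_1 = [(1/3)·p_1/p_2]^(4).
With the ratio pinned down, the budget gives x_1* = M/(p_1 + p_2·(x_2/x_1)) and x_2* = (x_2/x_1)·x_1*.
Numerically x_2/x_1 = 0.706067, so x_1* = 46/(8.25 + 3·0.706067) = 4.4366.

x_1* = 4.4366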